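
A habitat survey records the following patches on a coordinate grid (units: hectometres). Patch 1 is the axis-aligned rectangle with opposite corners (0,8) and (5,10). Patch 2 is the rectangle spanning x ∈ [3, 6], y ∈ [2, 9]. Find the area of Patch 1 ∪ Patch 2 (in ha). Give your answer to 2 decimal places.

29.00

By inclusion–exclusion:
Individual areas: |Patch 1| = 10, |Patch 2| = 21.
|Patch 1∩Patch 2|: x∈[3,5], y∈[8,9] → 2·1 = 2.
|Patch 1 ∪ Patch 2| = 31 − 2 = 29.00.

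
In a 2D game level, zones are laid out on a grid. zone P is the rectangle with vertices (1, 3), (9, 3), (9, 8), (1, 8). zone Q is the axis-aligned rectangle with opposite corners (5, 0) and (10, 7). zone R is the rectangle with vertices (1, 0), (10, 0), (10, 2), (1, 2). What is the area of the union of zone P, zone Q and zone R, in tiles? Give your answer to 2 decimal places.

By inclusion–exclusion:
Individual areas: |zone P| = 40, |zone Q| = 35, |zone R| = 18.
|zone P∩zone Q|: x∈[5,9], y∈[3,7] → 4·4 = 16.
|zone P∩zone R| = 0 (no overlap).
|zone Q∩zone R|: x∈[5,10], y∈[0,2] → 5·2 = 10.
|zone P∩zone Q∩zone R| = 0.
|zone P ∪ zone Q ∪ zone R| = 93 − 26 + 0 = 67.00.

67.00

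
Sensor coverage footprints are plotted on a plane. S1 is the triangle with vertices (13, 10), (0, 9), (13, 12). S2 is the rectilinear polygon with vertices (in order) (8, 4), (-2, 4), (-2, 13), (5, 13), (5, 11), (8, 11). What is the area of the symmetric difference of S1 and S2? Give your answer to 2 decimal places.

|S1| = 13, |S2| = 84, |S1∩S2| = 4.9231.
|S1 △ S2| = |S1| + |S2| − 2·|S1∩S2| = 13 + 84 − 9.8462 = 87.15.

87.15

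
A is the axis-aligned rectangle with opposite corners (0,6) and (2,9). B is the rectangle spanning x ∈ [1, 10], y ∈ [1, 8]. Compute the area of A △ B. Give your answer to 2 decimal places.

|A∩B|: x∈[1,2], y∈[6,8] → 1·2 = 2.
|A △ B| = |A| + |B| − 2·|A∩B| = 6 + 63 − 4 = 65.00.

65.00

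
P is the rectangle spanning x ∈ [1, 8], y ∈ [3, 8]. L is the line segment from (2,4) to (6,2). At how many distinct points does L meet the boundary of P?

1

The segment meets the boundary at (4,3).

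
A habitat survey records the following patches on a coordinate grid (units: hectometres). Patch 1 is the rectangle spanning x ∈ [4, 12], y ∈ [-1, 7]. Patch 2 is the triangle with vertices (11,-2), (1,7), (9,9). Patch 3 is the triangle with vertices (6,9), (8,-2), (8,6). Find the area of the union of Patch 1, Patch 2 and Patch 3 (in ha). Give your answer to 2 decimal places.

By inclusion–exclusion:
Individual areas: |Patch 1| = 64, |Patch 2| = 46, |Patch 3| = 8.
|Patch 1∩Patch 2| = 33.1217.
|Patch 1∩Patch 3| = 6.9394.
|Patch 2∩Patch 3| = 7.0958.
|Patch 1∩Patch 2∩Patch 3| = 6.2379.
|Patch 1 ∪ Patch 2 ∪ Patch 3| = 118 − 47.1569 + 6.2379 = 77.08.

77.08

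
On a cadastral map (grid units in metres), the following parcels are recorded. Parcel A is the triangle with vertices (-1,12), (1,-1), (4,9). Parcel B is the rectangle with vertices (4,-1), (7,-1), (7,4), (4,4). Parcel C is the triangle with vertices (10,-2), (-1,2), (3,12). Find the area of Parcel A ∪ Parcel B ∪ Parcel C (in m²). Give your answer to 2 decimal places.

76.60

By inclusion–exclusion:
Individual areas: |Parcel A| = 29.5, |Parcel B| = 15, |Parcel C| = 63.
|Parcel A∩Parcel B| = 0.
|Parcel A∩Parcel C| = 17.8071.
|Parcel B∩Parcel C| = 13.0909.
|Parcel A∩Parcel B∩Parcel C| = 0.
|Parcel A ∪ Parcel B ∪ Parcel C| = 107.5 − 30.898 + 0 = 76.60.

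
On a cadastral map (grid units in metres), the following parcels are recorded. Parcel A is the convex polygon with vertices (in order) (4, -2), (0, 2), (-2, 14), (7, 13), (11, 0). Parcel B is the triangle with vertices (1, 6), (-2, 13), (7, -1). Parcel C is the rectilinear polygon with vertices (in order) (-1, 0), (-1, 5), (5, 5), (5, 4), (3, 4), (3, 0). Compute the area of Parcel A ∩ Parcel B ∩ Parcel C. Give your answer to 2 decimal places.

1.23

The intersection is the polygon with vertices (3.786,4), (3,4), (3,3.667), (1.857,5), (3.143,5).
By the shoelace formula its area is 1.23.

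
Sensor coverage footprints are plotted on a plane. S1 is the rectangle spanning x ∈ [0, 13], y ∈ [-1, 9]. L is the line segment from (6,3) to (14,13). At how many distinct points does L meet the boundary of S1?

The segment meets the boundary at (10.8,9).

1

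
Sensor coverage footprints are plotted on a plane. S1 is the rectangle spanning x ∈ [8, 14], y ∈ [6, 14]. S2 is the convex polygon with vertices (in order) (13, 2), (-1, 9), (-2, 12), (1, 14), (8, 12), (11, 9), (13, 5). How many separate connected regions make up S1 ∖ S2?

S1 ∖ S2 is a single connected region.

1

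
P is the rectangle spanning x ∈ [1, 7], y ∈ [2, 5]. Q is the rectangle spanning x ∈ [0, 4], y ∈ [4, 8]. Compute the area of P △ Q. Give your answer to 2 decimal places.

|P∩Q|: x∈[1,4], y∈[4,5] → 3·1 = 3.
|P △ Q| = |P| + |Q| − 2·|P∩Q| = 18 + 16 − 6 = 28.00.

28.00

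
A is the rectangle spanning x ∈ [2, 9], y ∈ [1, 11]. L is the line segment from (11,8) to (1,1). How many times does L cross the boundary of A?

The segment meets the boundary at (2,1.7), (9,6.6).

2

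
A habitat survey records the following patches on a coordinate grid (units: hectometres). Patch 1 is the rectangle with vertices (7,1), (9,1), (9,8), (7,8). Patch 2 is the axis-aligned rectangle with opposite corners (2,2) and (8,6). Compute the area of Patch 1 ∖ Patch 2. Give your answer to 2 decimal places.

10.00

|Patch 1∩Patch 2|: x∈[7,8], y∈[2,6] → 1·4 = 4.
|Patch 1| = 14.
|Patch 1 ∖ Patch 2| = |Patch 1| − |Patch 1∩Patch 2| = 14 − 4 = 10.00.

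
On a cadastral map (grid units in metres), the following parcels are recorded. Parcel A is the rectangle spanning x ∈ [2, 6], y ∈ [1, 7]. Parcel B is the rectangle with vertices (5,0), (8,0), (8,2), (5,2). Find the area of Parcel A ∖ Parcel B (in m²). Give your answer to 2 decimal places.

23.00

|Parcel A∩Parcel B|: x∈[5,6], y∈[1,2] → 1·1 = 1.
|Parcel A| = 24.
|Parcel A ∖ Parcel B| = |Parcel A| − |Parcel A∩Parcel B| = 24 − 1 = 23.00.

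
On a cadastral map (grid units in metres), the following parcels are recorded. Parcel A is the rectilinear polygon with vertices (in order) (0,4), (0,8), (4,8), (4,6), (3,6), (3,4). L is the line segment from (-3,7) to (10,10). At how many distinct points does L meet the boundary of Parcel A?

2

The segment meets the boundary at (1.333,8), (0,7.692).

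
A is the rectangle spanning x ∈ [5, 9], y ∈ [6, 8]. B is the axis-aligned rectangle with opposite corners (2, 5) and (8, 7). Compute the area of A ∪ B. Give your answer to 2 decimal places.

17.00

By inclusion–exclusion:
Individual areas: |A| = 8, |B| = 12.
|A∩B|: x∈[5,8], y∈[6,7] → 3·1 = 3.
|A ∪ B| = 20 − 3 = 17.00.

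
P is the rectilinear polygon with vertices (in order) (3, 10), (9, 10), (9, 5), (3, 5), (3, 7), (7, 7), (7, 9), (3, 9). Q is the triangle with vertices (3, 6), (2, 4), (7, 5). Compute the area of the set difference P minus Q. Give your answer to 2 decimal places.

20.00

|P| = 22, |P∩Q| = 2.
|P ∖ Q| = |P| − |P∩Q| = 22 − 2 = 20.00.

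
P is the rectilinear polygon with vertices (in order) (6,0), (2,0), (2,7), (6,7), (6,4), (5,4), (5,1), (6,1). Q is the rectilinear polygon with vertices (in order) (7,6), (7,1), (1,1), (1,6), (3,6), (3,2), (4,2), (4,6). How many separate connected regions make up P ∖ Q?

P ∖ Q splits into 2 disjoint pieces (area 4, area 8).

2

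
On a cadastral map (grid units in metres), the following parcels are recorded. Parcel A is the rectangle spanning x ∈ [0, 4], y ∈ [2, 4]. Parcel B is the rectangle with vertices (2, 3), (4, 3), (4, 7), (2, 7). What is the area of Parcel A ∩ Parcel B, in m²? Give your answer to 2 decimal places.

2.00

|Parcel A∩Parcel B|: x∈[2,4], y∈[3,4] → 2·1 = 2.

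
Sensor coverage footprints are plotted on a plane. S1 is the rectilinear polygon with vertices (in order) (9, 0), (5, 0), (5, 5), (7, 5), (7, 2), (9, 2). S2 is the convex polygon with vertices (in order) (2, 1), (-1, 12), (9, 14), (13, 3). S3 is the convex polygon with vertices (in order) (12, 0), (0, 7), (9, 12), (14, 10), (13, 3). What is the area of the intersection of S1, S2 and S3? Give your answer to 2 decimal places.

The intersection is the polygon with vertices (7,5), (7,2.917), (5,4.083), (5,5).
By the shoelace formula its area is 3.00.

3.00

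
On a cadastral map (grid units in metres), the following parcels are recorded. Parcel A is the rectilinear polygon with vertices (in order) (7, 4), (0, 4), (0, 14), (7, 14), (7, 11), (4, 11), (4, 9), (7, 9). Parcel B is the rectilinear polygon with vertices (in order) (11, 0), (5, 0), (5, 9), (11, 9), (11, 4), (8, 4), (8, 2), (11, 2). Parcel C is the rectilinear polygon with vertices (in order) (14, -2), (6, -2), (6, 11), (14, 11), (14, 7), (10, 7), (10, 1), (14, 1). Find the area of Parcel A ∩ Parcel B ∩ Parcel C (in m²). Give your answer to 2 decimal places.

The intersection is the polygon with vertices (7,9), (7,4), (6,4), (6,9).
By the shoelace formula its area is 5.00.

5.00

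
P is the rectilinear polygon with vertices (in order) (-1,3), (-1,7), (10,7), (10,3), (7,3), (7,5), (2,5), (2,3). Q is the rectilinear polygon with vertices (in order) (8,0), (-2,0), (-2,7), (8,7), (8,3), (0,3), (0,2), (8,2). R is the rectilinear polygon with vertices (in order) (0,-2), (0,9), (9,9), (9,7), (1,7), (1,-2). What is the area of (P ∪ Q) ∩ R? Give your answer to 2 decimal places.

|P ∪ Q| = 70.
|(P ∪ Q) ∩ R| = 6.00.

6.00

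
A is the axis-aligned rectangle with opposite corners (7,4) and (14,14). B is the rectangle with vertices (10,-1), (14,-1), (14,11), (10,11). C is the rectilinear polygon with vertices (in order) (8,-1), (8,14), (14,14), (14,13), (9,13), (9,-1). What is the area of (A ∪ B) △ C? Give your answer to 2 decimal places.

80.00

|A ∪ B| = 90.
|(A ∪ B) ∩ C| = 15.
|(A ∪ B) △ C| = 90 + 20 − 30 = 80.00.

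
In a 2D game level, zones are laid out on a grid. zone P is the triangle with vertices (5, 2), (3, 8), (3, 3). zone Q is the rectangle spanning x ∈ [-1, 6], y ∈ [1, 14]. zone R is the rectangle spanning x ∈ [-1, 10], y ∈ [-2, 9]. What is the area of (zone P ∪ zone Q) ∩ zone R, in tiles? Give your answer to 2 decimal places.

56.00

The region (zone P ∪ zone Q) ∩ zone R is the polygon with vertices (-1,9), (6,9), (6,1), (-1,1).
By the shoelace formula its area is 56.00.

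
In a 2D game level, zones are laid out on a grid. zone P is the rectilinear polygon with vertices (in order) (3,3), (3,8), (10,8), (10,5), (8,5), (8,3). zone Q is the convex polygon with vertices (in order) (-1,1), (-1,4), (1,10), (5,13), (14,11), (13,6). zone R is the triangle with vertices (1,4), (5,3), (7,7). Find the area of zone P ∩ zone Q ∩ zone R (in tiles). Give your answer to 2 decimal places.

7.48

The intersection is the polygon with vertices (4.765,3.059), (3,3.5), (3,5), (7,7), (5.087,3.174).
By the shoelace formula its area is 7.48.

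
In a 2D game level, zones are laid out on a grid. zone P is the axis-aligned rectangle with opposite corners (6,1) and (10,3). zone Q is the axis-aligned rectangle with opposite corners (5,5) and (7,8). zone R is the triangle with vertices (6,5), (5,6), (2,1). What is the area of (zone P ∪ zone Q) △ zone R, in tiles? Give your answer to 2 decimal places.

17.00

|zone P ∪ zone Q| = 14.
|(zone P ∪ zone Q) ∩ zone R| = 0.5.
|(zone P ∪ zone Q) △ zone R| = 14 + 4 − 1 = 17.00.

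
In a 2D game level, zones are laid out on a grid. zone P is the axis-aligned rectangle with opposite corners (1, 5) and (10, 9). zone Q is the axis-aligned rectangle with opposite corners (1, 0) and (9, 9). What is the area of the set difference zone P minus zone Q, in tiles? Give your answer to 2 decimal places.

4.00

|zone P∩zone Q|: x∈[1,9], y∈[5,9] → 8·4 = 32.
|zone P| = 36.
|zone P ∖ zone Q| = |zone P| − |zone P∩zone Q| = 36 − 32 = 4.00.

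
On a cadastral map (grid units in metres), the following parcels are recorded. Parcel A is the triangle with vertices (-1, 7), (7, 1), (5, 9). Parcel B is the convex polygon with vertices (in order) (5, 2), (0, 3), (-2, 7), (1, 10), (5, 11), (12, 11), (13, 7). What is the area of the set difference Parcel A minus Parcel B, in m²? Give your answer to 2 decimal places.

1.29

|Parcel A| = 26, |Parcel A∩Parcel B| = 24.7064.
|Parcel A ∖ Parcel B| = |Parcel A| − |Parcel A∩Parcel B| = 26 − 24.7064 = 1.29.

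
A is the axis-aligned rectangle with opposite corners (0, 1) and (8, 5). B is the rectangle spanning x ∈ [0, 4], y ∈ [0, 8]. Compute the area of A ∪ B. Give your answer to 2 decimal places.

By inclusion–exclusion:
Individual areas: |A| = 32, |B| = 32.
|A∩B|: x∈[0,4], y∈[1,5] → 4·4 = 16.
|A ∪ B| = 64 − 16 = 48.00.

48.00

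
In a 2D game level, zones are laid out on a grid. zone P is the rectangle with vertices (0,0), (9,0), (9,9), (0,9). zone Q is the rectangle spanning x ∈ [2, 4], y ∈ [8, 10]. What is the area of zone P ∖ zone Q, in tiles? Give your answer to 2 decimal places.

79.00

|zone P∩zone Q|: x∈[2,4], y∈[8,9] → 2·1 = 2.
|zone P| = 81.
|zone P ∖ zone Q| = |zone P| − |zone P∩zone Q| = 81 − 2 = 79.00.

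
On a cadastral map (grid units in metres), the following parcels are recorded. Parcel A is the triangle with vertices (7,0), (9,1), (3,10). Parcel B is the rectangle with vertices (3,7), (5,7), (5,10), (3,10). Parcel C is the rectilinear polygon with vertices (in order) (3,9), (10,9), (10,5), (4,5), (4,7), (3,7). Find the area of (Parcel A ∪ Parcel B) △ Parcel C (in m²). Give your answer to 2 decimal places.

30.53

|Parcel A ∪ Parcel B| = 16.8.
|(Parcel A ∪ Parcel B) ∩ Parcel C| = 6.1333.
|(Parcel A ∪ Parcel B) △ Parcel C| = 16.8 + 26 − 12.2667 = 30.53.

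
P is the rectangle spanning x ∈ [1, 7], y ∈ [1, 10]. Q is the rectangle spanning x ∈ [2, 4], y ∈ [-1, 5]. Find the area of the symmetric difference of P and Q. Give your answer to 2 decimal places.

50.00

|P∩Q|: x∈[2,4], y∈[1,5] → 2·4 = 8.
|P △ Q| = |P| + |Q| − 2·|P∩Q| = 54 + 12 − 16 = 50.00.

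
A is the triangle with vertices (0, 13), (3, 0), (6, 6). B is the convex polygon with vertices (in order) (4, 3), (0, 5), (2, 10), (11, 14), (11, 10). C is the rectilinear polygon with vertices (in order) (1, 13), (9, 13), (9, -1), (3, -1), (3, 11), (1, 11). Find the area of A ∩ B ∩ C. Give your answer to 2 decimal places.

11.50

The intersection is the polygon with vertices (6,6), (5,4), (4,3), (3,3.5), (3,9.5).
By the shoelace formula its area is 11.50.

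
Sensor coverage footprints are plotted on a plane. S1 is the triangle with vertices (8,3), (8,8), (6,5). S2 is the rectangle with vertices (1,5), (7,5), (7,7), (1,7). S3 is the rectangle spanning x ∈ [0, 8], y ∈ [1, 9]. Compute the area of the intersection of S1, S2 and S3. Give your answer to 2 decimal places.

0.75

The intersection is the polygon with vertices (7,5), (6,5), (7,6.5).
By the shoelace formula its area is 0.75.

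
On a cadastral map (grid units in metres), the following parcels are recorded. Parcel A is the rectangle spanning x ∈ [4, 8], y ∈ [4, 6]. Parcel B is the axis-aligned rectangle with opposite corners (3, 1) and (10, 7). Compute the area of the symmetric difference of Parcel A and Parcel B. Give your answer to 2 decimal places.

34.00

|Parcel A∩Parcel B|: x∈[4,8], y∈[4,6] → 4·2 = 8.
|Parcel A △ Parcel B| = |Parcel A| + |Parcel B| − 2·|Parcel A∩Parcel B| = 8 + 42 − 16 = 34.00.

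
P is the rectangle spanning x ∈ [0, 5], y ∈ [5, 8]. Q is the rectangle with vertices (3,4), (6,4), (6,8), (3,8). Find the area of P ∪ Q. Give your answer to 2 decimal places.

By inclusion–exclusion:
Individual areas: |P| = 15, |Q| = 12.
|P∩Q|: x∈[3,5], y∈[5,8] → 2·3 = 6.
|P ∪ Q| = 27 − 6 = 21.00.

21.00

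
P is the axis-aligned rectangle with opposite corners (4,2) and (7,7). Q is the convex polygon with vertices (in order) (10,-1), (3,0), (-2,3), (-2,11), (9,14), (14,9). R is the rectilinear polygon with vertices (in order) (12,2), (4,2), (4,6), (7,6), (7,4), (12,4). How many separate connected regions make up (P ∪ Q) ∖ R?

(P ∪ Q) ∖ R is a single connected region.

1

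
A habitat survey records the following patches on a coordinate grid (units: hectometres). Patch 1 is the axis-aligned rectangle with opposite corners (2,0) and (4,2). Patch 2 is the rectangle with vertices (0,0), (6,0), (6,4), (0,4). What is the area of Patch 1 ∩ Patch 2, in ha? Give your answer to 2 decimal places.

4.00

|Patch 1∩Patch 2|: x∈[2,4], y∈[0,2] → 2·2 = 4.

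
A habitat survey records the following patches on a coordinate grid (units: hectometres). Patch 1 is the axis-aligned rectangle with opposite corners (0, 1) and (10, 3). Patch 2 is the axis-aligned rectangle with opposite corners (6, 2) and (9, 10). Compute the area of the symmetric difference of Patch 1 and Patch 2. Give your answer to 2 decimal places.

38.00

|Patch 1∩Patch 2|: x∈[6,9], y∈[2,3] → 3·1 = 3.
|Patch 1 △ Patch 2| = |Patch 1| + |Patch 2| − 2·|Patch 1∩Patch 2| = 20 + 24 − 6 = 38.00.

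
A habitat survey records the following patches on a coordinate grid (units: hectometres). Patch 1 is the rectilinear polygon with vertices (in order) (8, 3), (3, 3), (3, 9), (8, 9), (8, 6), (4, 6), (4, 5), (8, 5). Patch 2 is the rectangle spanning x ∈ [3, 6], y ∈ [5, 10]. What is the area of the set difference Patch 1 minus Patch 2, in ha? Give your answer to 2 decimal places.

|Patch 1| = 26, |Patch 1∩Patch 2| = 10.
|Patch 1 ∖ Patch 2| = |Patch 1| − |Patch 1∩Patch 2| = 26 − 10 = 16.00.

16.00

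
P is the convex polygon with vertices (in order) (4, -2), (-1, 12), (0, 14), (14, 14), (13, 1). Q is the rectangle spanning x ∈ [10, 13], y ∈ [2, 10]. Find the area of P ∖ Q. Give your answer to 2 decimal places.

157.00

|P| = 181, |P∩Q| = 24.
|P ∖ Q| = |P| − |P∩Q| = 181 − 24 = 157.00.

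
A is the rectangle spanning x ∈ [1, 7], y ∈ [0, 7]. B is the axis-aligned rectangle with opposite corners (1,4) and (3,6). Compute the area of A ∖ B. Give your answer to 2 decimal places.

|A∩B|: x∈[1,3], y∈[4,6] → 2·2 = 4.
|A| = 42.
|A ∖ B| = |A| − |A∩B| = 42 − 4 = 38.00.

38.00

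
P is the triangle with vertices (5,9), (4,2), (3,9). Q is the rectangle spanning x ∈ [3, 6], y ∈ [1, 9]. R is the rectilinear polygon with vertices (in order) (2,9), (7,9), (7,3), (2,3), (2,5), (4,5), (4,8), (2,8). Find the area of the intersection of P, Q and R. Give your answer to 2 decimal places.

4.93

The intersection is the polygon with vertices (3.571,5), (4,5), (4,8), (3.143,8), (3,9), (5,9), (4.143,3), (3.857,3).
By the shoelace formula its area is 4.93.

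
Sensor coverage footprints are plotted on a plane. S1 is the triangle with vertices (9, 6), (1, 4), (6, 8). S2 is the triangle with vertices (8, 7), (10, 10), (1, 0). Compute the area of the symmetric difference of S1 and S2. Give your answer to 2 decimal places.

|S1| = 11, |S2| = 3.5, |S1∩S2| = 1.032.
|S1 △ S2| = |S1| + |S2| − 2·|S1∩S2| = 11 + 3.5 − 2.064 = 12.44.

12.44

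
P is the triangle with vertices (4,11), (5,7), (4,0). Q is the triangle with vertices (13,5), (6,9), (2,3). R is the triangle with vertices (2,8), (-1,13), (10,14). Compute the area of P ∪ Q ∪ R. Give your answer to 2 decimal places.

By inclusion–exclusion:
Individual areas: |P| = 5.5, |Q| = 29, |R| = 29.
|P∩Q| = 2.3976.
|P∩R| = 0.2368.
|Q∩R| = 0.
|P∩Q∩R| = 0.
|P ∪ Q ∪ R| = 63.5 − 2.6344 + 0 = 60.87.

60.87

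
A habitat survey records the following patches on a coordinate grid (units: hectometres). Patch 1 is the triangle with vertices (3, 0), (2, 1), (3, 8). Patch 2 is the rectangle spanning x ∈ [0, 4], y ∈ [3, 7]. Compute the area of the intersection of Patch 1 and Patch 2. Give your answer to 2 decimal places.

1.71

The intersection is the polygon with vertices (2.857,7), (3,7), (3,3), (2.286,3).
By the shoelace formula its area is 1.71.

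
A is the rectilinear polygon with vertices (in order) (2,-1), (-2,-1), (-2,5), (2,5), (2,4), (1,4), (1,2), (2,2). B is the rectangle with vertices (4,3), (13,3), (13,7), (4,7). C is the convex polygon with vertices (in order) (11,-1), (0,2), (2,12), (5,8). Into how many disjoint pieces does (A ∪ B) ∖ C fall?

(A ∪ B) ∖ C splits into 2 disjoint pieces (area 18.3545, area 24).

2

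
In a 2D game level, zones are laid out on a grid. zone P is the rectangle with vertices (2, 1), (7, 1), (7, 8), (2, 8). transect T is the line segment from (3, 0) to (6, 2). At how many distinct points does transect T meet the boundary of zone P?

1

The segment meets the boundary at (4.5,1).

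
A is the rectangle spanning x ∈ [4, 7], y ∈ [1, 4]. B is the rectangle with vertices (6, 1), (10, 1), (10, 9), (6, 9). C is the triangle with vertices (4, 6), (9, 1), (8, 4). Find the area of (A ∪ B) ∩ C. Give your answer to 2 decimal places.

The region (A ∪ B) ∩ C is the polygon with vertices (6,5), (8,4), (9,1), (6,4).
By the shoelace formula its area is 4.00.

4.00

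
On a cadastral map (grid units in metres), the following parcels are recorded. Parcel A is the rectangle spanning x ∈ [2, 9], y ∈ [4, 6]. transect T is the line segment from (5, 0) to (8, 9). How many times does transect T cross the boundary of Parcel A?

2

The segment meets the boundary at (7,6), (6.333,4).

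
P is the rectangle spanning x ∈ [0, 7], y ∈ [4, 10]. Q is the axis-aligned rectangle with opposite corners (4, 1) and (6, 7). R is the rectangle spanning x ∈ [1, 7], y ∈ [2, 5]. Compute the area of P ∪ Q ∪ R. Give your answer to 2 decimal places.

56.00

By inclusion–exclusion:
Individual areas: |P| = 42, |Q| = 12, |R| = 18.
|P∩Q|: x∈[4,6], y∈[4,7] → 2·3 = 6.
|P∩R|: x∈[1,7], y∈[4,5] → 6·1 = 6.
|Q∩R|: x∈[4,6], y∈[2,5] → 2·3 = 6.
|P∩Q∩R| = 2.
|P ∪ Q ∪ R| = 72 − 18 + 2 = 56.00.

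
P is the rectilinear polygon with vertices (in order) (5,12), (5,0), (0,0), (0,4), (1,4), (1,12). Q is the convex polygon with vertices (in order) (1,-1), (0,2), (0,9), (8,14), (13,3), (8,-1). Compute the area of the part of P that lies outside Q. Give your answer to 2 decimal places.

5.18

|P| = 52, |P∩Q| = 46.8208.
|P ∖ Q| = |P| − |P∩Q| = 52 − 46.8208 = 5.18.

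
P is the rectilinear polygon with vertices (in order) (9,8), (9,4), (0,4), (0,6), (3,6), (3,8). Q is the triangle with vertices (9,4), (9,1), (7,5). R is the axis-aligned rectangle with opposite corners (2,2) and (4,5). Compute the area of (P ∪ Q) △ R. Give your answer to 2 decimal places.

34.25

|P ∪ Q| = 32.25.
|(P ∪ Q) ∩ R| = 2.
|(P ∪ Q) △ R| = 32.25 + 6 − 4 = 34.25.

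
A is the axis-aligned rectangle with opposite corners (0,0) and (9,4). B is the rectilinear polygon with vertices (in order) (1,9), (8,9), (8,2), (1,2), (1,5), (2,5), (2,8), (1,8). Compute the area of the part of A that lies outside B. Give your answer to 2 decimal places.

22.00

|A| = 36, |A∩B| = 14.
|A ∖ B| = |A| − |A∩B| = 36 − 14 = 22.00.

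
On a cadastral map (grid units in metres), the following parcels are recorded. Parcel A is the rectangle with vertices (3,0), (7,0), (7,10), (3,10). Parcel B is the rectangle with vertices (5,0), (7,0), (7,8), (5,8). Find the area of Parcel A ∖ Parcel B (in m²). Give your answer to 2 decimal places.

24.00

|Parcel A∩Parcel B|: x∈[5,7], y∈[0,8] → 2·8 = 16.
|Parcel A| = 40.
|Parcel A ∖ Parcel B| = |Parcel A| − |Parcel A∩Parcel B| = 40 − 16 = 24.00.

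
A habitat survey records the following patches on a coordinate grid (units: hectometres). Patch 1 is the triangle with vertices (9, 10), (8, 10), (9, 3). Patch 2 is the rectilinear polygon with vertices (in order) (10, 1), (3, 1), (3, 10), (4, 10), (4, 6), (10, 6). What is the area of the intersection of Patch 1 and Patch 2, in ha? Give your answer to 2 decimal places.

0.64

The intersection is the polygon with vertices (9,3), (8.571,6), (9,6).
By the shoelace formula its area is 0.64.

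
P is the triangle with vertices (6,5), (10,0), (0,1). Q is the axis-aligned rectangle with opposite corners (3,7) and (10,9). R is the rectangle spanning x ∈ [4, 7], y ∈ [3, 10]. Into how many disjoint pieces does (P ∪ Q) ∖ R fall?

3

(P ∪ Q) ∖ R splits into 3 disjoint pieces (area 18.9583, area 6, area 2).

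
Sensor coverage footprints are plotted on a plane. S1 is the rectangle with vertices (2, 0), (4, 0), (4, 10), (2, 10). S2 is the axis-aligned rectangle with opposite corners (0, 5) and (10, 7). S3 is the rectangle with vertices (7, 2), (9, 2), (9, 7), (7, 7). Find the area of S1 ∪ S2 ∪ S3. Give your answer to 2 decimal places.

42.00

By inclusion–exclusion:
Individual areas: |S1| = 20, |S2| = 20, |S3| = 10.
|S1∩S2|: x∈[2,4], y∈[5,7] → 2·2 = 4.
|S1∩S3| = 0 (no overlap).
|S2∩S3|: x∈[7,9], y∈[5,7] → 2·2 = 4.
|S1∩S2∩S3| = 0.
|S1 ∪ S2 ∪ S3| = 50 − 8 + 0 = 42.00.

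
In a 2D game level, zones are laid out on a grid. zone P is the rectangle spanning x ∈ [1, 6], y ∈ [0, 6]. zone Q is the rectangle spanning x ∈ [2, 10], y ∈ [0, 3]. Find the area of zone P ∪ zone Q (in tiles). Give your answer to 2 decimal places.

42.00

By inclusion–exclusion:
Individual areas: |zone P| = 30, |zone Q| = 24.
|zone P∩zone Q|: x∈[2,6], y∈[0,3] → 4·3 = 12.
|zone P ∪ zone Q| = 54 − 12 = 42.00.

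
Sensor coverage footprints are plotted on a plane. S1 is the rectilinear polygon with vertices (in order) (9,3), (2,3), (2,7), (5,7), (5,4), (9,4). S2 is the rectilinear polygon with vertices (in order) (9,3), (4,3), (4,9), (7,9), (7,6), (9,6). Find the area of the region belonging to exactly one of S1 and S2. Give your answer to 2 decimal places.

|S1| = 16, |S2| = 24, |S1∩S2| = 8.
|S1 △ S2| = |S1| + |S2| − 2·|S1∩S2| = 16 + 24 − 16 = 24.00.

24.00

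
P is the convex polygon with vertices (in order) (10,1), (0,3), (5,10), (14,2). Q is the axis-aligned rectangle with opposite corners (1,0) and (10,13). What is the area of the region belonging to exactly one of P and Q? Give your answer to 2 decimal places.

|P| = 60.5, |Q| = 117, |P∩Q| = 50.5889.
|P △ Q| = |P| + |Q| − 2·|P∩Q| = 60.5 + 117 − 101.1778 = 76.32.

76.32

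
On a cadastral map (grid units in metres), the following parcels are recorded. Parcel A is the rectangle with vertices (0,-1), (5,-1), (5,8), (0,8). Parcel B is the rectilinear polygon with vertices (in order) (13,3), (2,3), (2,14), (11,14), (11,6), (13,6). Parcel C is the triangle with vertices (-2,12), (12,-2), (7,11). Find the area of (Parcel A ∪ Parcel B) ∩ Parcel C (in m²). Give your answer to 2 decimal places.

The region (Parcel A ∪ Parcel B) ∩ Parcel C is the polygon with vertices (2,11.556), (7,11), (10.077,3), (7,3), (2,8).
By the shoelace formula its area is 41.20.

41.20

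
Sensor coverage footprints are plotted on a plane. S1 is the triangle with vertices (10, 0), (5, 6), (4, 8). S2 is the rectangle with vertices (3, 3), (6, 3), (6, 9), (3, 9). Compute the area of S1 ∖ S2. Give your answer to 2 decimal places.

1.07

|S1| = 2, |S1∩S2| = 0.9333.
|S1 ∖ S2| = |S1| − |S1∩S2| = 2 − 0.9333 = 1.07.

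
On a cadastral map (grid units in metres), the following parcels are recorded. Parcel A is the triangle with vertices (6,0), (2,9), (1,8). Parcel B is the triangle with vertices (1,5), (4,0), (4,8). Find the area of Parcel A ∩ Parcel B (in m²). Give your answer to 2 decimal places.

The intersection is the polygon with vertices (4,4.5), (4,3.2), (2.154,6.154), (2.923,6.923).
By the shoelace formula its area is 2.55.

2.55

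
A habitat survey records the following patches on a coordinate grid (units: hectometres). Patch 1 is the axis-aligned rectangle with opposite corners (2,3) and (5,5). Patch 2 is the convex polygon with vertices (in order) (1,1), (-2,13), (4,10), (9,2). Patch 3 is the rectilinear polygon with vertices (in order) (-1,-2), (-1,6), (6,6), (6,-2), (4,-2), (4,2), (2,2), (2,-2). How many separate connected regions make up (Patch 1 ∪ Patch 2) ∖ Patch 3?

(Patch 1 ∪ Patch 2) ∖ Patch 3 splits into 2 disjoint pieces (area 39.4375, area 1.5).

2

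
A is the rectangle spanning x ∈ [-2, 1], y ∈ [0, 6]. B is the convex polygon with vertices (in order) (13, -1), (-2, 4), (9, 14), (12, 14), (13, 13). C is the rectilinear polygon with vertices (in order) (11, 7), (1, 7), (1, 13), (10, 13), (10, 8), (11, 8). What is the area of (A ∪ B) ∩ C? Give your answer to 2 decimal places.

The region (A ∪ B) ∩ C is the polygon with vertices (7.9,13), (10,13), (10,8), (11,8), (11,7), (1.3,7).
By the shoelace formula its area is 33.40.

33.40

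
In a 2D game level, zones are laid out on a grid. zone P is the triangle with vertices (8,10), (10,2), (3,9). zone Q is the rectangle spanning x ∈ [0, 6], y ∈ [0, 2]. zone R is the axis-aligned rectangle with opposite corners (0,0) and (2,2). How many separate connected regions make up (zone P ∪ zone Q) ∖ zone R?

2

(zone P ∪ zone Q) ∖ zone R splits into 2 disjoint pieces (area 21, area 8).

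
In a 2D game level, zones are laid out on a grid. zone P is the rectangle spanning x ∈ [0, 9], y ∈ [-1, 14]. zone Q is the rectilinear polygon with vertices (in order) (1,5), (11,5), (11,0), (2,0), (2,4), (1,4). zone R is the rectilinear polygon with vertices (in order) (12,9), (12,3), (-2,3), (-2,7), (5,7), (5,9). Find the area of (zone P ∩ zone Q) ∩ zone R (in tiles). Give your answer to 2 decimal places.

15.00

The region (zone P ∩ zone Q) ∩ zone R is the polygon with vertices (2,4), (1,4), (1,5), (9,5), (9,3), (2,3).
By the shoelace formula its area is 15.00.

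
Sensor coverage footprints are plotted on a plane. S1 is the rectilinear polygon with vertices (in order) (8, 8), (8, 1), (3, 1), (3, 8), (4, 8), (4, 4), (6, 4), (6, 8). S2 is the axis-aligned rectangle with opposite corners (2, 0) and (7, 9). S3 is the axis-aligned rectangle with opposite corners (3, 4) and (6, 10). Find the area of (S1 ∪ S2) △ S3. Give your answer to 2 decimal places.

|S1 ∪ S2| = 52.
|(S1 ∪ S2) ∩ S3| = 15.
|(S1 ∪ S2) △ S3| = 52 + 18 − 30 = 40.00.

40.00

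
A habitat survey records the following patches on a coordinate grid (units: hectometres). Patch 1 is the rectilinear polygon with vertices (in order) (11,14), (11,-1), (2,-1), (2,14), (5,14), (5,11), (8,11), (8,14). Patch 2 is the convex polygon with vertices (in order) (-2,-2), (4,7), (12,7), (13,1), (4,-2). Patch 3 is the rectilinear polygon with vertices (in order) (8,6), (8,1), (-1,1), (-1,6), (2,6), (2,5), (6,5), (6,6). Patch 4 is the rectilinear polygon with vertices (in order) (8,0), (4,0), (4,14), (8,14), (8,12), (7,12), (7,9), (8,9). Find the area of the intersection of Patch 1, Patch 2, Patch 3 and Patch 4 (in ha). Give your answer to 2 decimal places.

18.00

The intersection is the polygon with vertices (6,5), (6,6), (8,6), (8,1), (4,1), (4,5).
By the shoelace formula its area is 18.00.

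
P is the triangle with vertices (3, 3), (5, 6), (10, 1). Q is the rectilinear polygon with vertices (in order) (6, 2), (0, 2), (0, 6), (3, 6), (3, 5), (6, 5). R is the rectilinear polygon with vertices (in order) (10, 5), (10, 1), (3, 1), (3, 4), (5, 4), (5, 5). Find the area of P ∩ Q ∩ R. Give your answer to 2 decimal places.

The intersection is the polygon with vertices (6,5), (6,2.143), (3,3), (3.667,4), (5,4), (5,5).
By the shoelace formula its area is 4.95.

4.95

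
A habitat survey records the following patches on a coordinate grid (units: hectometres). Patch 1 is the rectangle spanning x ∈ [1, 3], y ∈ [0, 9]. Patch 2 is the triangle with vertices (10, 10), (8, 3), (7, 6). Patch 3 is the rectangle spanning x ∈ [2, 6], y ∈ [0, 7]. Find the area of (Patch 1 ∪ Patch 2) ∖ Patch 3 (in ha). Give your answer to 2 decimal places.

17.50

|Patch 1 ∪ Patch 2| = 24.5.
|(Patch 1 ∪ Patch 2) ∩ Patch 3| = 7.
|(Patch 1 ∪ Patch 2) ∖ Patch 3| = 24.5 − 7 = 17.50.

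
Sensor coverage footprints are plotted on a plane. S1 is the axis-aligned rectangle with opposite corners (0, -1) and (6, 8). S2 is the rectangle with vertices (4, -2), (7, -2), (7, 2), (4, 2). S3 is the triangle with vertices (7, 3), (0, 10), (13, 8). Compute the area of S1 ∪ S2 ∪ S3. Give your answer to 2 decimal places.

By inclusion–exclusion:
Individual areas: |S1| = 54, |S2| = 12, |S3| = 38.5.
|S1∩S2|: x∈[4,6], y∈[-1,2] → 2·3 = 6.
|S1∩S3| = 8.
|S2∩S3| = 0.
|S1∩S2∩S3| = 0.
|S1 ∪ S2 ∪ S3| = 104.5 − 14 + 0 = 90.50.

90.50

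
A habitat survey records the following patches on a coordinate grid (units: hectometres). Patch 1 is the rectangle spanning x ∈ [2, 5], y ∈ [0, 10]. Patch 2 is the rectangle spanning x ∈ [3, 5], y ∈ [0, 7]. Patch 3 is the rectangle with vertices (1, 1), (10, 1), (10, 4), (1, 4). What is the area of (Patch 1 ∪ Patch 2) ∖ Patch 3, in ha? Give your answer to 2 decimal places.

|Patch 1 ∪ Patch 2| = 30.
|(Patch 1 ∪ Patch 2) ∩ Patch 3| = 9.
|(Patch 1 ∪ Patch 2) ∖ Patch 3| = 30 − 9 = 21.00.

21.00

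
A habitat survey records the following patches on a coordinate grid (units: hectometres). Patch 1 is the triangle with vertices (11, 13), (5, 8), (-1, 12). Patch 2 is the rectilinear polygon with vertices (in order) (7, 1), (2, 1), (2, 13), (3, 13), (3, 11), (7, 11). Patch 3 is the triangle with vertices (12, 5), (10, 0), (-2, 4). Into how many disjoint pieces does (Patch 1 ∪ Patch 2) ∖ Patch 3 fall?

2

(Patch 1 ∪ Patch 2) ∖ Patch 3 splits into 2 disjoint pieces (area 50.0536, area 4.1667).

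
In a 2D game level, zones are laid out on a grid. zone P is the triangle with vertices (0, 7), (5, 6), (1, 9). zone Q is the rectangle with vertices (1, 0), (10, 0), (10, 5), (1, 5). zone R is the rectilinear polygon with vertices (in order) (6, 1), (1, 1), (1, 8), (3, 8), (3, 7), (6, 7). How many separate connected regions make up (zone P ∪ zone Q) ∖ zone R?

3

(zone P ∪ zone Q) ∖ zone R splits into 3 disjoint pieces (area 1.7667, area 0.1667, area 25).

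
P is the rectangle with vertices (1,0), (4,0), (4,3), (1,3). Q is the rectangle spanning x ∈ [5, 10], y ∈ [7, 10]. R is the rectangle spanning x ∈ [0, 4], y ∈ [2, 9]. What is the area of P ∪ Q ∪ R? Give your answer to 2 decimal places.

49.00

By inclusion–exclusion:
Individual areas: |P| = 9, |Q| = 15, |R| = 28.
|P∩Q| = 0 (no overlap).
|P∩R|: x∈[1,4], y∈[2,3] → 3·1 = 3.
|Q∩R| = 0 (no overlap).
|P∩Q∩R| = 0.
|P ∪ Q ∪ R| = 52 − 3 + 0 = 49.00.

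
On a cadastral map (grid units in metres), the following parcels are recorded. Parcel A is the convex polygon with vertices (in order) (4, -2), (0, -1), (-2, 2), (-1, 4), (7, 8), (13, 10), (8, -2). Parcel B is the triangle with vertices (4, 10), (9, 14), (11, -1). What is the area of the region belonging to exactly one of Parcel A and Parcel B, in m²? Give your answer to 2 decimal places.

103.18

|Parcel A| = 98, |Parcel B| = 41.5, |Parcel A∩Parcel B| = 18.1598.
|Parcel A △ Parcel B| = |Parcel A| + |Parcel B| − 2·|Parcel A∩Parcel B| = 98 + 41.5 − 36.3196 = 103.18.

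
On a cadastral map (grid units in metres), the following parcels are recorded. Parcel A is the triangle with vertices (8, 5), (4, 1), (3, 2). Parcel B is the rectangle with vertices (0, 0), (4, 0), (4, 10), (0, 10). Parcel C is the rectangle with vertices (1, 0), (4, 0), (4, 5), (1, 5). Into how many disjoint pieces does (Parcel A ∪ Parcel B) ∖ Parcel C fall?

2

(Parcel A ∪ Parcel B) ∖ Parcel C splits into 2 disjoint pieces (area 25, area 3.2).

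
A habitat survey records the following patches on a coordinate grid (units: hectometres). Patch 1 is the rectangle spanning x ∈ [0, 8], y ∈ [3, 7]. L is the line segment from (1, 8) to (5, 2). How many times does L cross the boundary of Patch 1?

2

The segment meets the boundary at (4.333,3), (1.667,7).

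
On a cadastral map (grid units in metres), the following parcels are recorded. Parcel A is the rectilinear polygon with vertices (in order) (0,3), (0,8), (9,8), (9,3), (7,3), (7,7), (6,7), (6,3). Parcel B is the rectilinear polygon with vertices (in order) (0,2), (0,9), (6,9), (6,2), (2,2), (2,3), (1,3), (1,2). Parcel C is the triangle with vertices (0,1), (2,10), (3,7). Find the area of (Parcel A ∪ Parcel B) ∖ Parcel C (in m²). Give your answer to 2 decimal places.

44.92

|Parcel A ∪ Parcel B| = 52.
|(Parcel A ∪ Parcel B) ∩ Parcel C| = 7.0833.
|(Parcel A ∪ Parcel B) ∖ Parcel C| = 52 − 7.0833 = 44.92.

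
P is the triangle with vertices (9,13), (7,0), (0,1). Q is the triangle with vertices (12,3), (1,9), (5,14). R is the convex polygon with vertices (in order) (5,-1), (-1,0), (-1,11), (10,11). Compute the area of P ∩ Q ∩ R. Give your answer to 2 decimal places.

The intersection is the polygon with vertices (4.548,7.064), (7.18,10.574), (8.345,8.743), (7.927,6.024), (7.654,5.37).
By the shoelace formula its area is 10.51.

10.51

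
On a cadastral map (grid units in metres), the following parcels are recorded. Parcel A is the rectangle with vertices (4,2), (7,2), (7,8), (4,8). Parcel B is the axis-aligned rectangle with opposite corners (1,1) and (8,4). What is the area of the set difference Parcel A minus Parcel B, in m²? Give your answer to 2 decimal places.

|Parcel A∩Parcel B|: x∈[4,7], y∈[2,4] → 3·2 = 6.
|Parcel A| = 18.
|Parcel A ∖ Parcel B| = |Parcel A| − |Parcel A∩Parcel B| = 18 − 6 = 12.00.

12.00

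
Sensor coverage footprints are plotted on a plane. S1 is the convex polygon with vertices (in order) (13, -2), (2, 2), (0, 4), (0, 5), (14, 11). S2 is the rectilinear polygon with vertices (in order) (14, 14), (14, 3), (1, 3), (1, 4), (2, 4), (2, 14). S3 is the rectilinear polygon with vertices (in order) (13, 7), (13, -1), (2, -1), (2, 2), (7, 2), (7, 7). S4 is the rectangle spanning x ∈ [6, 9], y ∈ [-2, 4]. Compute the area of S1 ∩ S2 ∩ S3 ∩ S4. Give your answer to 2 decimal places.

The intersection is the polygon with vertices (7,4), (9,4), (9,3), (7,3).
By the shoelace formula its area is 2.00.

2.00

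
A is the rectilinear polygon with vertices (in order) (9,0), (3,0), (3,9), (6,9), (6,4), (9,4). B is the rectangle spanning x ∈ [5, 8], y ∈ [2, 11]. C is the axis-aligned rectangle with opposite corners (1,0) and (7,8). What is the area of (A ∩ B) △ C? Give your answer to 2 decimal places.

43.00

|A ∩ B| = 11.
|(A ∩ B) ∩ C| = 8.
|(A ∩ B) △ C| = 11 + 48 − 16 = 43.00.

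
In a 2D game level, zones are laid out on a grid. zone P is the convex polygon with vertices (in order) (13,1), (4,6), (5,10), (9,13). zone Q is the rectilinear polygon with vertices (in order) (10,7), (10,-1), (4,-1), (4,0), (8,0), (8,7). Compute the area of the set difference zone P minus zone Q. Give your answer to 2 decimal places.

|zone P| = 50.5, |zone P∩zone Q| = 7.5556.
|zone P ∖ zone Q| = |zone P| − |zone P∩zone Q| = 50.5 − 7.5556 = 42.94.

42.94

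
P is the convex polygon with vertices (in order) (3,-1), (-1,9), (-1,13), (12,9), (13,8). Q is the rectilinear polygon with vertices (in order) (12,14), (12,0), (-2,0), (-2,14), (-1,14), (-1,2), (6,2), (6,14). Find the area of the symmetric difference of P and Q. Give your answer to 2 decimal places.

|P| = 100.5, |Q| = 112, |P∩Q| = 39.1329.
|P △ Q| = |P| + |Q| − 2·|P∩Q| = 100.5 + 112 − 78.2658 = 134.23.

134.23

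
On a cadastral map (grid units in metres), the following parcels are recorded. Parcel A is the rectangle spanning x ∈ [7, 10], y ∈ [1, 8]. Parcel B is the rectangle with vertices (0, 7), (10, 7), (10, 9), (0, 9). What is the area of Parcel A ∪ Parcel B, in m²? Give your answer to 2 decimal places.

By inclusion–exclusion:
Individual areas: |Parcel A| = 21, |Parcel B| = 20.
|Parcel A∩Parcel B|: x∈[7,10], y∈[7,8] → 3·1 = 3.
|Parcel A ∪ Parcel B| = 41 − 3 = 38.00.

38.00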